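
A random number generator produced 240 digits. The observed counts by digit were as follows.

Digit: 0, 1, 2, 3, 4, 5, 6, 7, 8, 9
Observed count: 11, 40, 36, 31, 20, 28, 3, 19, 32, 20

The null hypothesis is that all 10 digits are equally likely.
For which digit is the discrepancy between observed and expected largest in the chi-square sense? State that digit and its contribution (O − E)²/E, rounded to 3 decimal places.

6, 18.375

Expected count for each of the 10 categories: 240/10 = 24.
cat         O        E   (O−E)²/E
0          11       24     7.0417
1          40       24    10.6667
2          36       24     6.0000
3          31       24     2.0417
4          20       24     0.6667
5          28       24     0.6667
6           3       24    18.3750
7          19       24     1.0417
8          32       24     2.6667
9          20       24     0.6667
The largest term is for 6: 18.375.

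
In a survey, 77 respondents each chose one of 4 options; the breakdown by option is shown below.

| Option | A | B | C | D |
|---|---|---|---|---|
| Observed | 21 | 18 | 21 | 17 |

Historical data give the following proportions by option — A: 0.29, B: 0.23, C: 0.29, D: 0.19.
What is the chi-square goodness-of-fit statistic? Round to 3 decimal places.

0.547

Expected counts E_i = n·p_i: 77×0.29 = 22.33, 77×0.23 = 17.71, 77×0.29 = 22.33, 77×0.19 = 14.63.
A: (21 − 22.33)²/22.33 = 1.7689/22.33 = 0.0792
B: (18 − 17.71)²/17.71 = 0.0841/17.71 = 0.0047
C: (21 − 22.33)²/22.33 = 1.7689/22.33 = 0.0792
D: (17 − 14.63)²/14.63 = 5.6169/14.63 = 0.3839
Sum = 0.547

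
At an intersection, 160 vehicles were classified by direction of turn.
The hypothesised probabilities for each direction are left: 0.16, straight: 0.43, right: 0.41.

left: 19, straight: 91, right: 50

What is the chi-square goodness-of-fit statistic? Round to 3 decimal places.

Expected counts E_i = n·p_i: 160×0.16 = 25.6, 160×0.43 = 68.8, 160×0.41 = 65.6.
cat           O        E   (O−E)²/E
left         19     25.6     1.7016
straight     91     68.8     7.1634
right        50     65.6     3.7098
Sum = 12.575

12.575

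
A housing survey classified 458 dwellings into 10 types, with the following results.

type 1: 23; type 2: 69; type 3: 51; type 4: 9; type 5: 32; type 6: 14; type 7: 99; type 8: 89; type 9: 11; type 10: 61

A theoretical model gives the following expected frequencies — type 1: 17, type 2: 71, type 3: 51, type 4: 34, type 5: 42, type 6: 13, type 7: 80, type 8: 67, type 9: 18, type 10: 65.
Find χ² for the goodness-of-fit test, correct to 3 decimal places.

37.719

type 1: (23 − 17)²/17 = 36/17 = 2.1176
type 2: (69 − 71)²/71 = 4/71 = 0.0563
type 3: (51 − 51)²/51 = 0/51 = 0.0000
type 4: (9 − 34)²/34 = 625/34 = 18.3824
type 5: (32 − 42)²/42 = 100/42 = 2.3810
type 6: (14 − 13)²/13 = 1/13 = 0.0769
type 7: (99 − 80)²/80 = 361/80 = 4.5125
type 8: (89 − 67)²/67 = 484/67 = 7.2239
type 9: (11 − 18)²/18 = 49/18 = 2.7222
type 10: (61 − 65)²/65 = 16/65 = 0.2462
Sum = 37.719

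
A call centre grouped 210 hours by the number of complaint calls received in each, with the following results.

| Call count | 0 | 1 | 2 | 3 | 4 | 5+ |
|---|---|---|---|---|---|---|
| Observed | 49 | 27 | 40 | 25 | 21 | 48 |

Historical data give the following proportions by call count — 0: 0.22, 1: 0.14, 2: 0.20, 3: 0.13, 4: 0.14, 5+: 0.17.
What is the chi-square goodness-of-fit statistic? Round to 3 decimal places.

7.292

Expected counts E_i = n·p_i: 210×0.22 = 46.2, 210×0.14 = 29.4, 210×0.20 = 42, 210×0.13 = 27.3, 210×0.14 = 29.4, 210×0.17 = 35.7.
cat         O        E   (O−E)²/E
0          49     46.2     0.1697
1          27     29.4     0.1959
2          40       42     0.0952
3          25     27.3     0.1938
4          21     29.4     2.4000
5+         48     35.7     4.2378
Sum = 7.292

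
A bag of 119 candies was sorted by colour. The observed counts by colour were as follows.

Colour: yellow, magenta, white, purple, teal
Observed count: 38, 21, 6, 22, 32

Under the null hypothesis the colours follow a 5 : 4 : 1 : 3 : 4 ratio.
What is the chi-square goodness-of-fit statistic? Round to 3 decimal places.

Ratio total = 17. Expected counts: 119×5/17 = 35, 119×4/17 = 28, 119×1/17 = 7, 119×3/17 = 21, 119×4/17 = 28.
cat          O        E   (O−E)²/E
yellow      38       35     0.2571
magenta     21       28     1.7500
white        6        7     0.1429
purple      22       21     0.0476
teal        32       28     0.5714
Sum = 2.769

2.769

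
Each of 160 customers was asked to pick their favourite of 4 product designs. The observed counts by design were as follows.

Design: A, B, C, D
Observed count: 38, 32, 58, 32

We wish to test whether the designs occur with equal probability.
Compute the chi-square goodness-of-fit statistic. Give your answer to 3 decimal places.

11.400

Under H₀ each category has probability 1/4, so each expected count is 160/4 = 40.
χ² = (38−40)²/40 + (32−40)²/40 + (58−40)²/40 + (32−40)²/40
   = 0.1000 + 1.6000 + 8.1000 + 1.6000
Sum = 11.400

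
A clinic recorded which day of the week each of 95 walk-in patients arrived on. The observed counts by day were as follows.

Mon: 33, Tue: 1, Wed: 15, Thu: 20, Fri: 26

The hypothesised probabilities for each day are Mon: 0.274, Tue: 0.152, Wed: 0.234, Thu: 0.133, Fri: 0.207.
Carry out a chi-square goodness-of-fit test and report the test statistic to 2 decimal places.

23.06

Expected counts E_i = n·p_i: 95×0.274 = 26.03, 95×0.152 = 14.44, 95×0.234 = 22.23, 95×0.133 = 12.635, 95×0.207 = 19.665.
χ² = (33−26.03)²/26.03 + (1−14.44)²/14.44 + (15−22.23)²/22.23 + (20−12.635)²/12.635 + (26−19.665)²/19.665
   = 1.866 + 12.509 + 2.351 + 4.293 + 2.041
Sum = 23.06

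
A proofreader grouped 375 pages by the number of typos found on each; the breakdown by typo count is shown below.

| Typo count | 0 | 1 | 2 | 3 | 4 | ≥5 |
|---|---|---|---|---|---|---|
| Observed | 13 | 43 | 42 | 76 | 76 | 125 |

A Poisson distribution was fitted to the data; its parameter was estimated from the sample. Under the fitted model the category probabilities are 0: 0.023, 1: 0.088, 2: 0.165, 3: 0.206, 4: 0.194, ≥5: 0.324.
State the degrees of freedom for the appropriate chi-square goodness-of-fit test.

4

There are k = 6 categories and 1 parameter estimated from the data, so df = 6 − 1 − 1 = 4.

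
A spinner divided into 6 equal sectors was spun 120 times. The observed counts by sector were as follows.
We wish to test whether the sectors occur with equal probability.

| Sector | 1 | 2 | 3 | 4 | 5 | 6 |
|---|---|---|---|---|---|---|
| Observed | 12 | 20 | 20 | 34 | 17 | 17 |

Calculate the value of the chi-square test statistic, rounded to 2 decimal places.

13.90

Under H₀ each category has probability 1/6, so each expected count is 120/6 = 20.
χ² = (12−20)²/20 + (20−20)²/20 + (20−20)²/20 + (34−20)²/20 + (17−20)²/20 + (17−20)²/20
   = 3.200 + 0.000 + 0.000 + 9.800 + 0.450 + 0.450
Sum = 13.90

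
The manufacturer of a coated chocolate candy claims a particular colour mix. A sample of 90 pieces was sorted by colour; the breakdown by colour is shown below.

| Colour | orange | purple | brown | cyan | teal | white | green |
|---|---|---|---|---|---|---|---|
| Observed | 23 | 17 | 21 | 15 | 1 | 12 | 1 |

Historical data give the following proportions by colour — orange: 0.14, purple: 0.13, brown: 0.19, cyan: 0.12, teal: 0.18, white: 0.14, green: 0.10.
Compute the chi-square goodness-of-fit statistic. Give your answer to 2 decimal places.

34.91

Expected counts E_i = n·p_i: 90×0.14 = 12.6, 90×0.13 = 11.7, 90×0.19 = 17.1, 90×0.12 = 10.8, 90×0.18 = 16.2, 90×0.14 = 12.6, 90×0.10 = 9.
cat         O        E   (O−E)²/E
orange     23     12.6      8.584
purple     17     11.7      2.401
brown      21     17.1      0.889
cyan       15     10.8      1.633
teal        1     16.2     14.262
white      12     12.6      0.029
green       1        9      7.111
Sum = 34.91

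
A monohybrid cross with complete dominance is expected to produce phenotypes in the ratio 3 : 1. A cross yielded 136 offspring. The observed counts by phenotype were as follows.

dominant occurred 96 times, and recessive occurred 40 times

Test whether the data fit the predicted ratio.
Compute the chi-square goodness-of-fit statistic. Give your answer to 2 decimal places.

1.41

Ratio total = 4. Expected counts: 136×3/4 = 102, 136×1/4 = 34.
cat            O        E   (O−E)²/E
dominant      96      102      0.353
recessive     40       34      1.059
Sum = 1.41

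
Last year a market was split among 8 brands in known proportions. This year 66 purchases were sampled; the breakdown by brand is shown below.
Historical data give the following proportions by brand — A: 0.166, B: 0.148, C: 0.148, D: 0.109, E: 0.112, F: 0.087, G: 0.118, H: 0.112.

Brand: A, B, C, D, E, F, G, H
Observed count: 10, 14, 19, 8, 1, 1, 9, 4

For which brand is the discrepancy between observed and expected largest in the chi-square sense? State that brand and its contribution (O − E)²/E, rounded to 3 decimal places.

C, 8.725

Expected counts E_i = n·p_i: 66×0.166 = 10.956, 66×0.148 = 9.768, 66×0.148 = 9.768, 66×0.109 = 7.194, 66×0.112 = 7.392, 66×0.087 = 5.742, 66×0.118 = 7.788, 66×0.112 = 7.392.
χ² = (10−10.956)²/10.956 + (14−9.768)²/9.768 + (19−9.768)²/9.768 + (8−7.194)²/7.194 + (1−7.392)²/7.392 + (1−5.742)²/5.742 + (9−7.788)²/7.788 + (4−7.392)²/7.392
   = 0.0834 + 1.8335 + 8.7254 + 0.0903 + 5.5273 + 3.9162 + 0.1886 + 1.5565
The largest term is for C: 8.725.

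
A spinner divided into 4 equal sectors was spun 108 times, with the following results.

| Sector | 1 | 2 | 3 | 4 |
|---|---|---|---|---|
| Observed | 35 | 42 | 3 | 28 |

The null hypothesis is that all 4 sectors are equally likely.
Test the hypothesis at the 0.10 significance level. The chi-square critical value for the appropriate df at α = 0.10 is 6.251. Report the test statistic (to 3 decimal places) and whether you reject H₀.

32.074; reject

Expected count for each of the 4 categories: 108/4 = 27.
cat         O        E   (O−E)²/E
1          35       27     2.3704
2          42       27     8.3333
3           3       27    21.3333
4          28       27     0.0370
Sum = 32.074
df = 3. Since 32.074 > 6.251, we reject H₀.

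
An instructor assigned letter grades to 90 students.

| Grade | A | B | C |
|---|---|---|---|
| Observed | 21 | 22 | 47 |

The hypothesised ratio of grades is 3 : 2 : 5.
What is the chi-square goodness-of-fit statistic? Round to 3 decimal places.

Ratio total = 10. Expected counts: 90×3/10 = 27, 90×2/10 = 18, 90×5/10 = 45.
A: (21 − 27)²/27 = 36/27 = 1.3333
B: (22 − 18)²/18 = 16/18 = 0.8889
C: (47 − 45)²/45 = 4/45 = 0.0889
Sum = 2.311

2.311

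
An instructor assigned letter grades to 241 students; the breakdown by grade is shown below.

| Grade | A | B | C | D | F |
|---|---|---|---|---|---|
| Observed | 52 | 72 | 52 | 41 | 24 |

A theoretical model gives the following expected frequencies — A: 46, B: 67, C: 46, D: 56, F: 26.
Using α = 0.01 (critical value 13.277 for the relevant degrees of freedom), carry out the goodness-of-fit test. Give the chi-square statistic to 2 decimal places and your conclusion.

6.11; do not reject

cat         O        E   (O−E)²/E
A          52       46      0.783
B          72       67      0.373
C          52       46      0.783
D          41       56      4.018
F          24       26      0.154
Sum = 6.11
df = 4. Since 6.11 < 13.277, we do not reject H₀.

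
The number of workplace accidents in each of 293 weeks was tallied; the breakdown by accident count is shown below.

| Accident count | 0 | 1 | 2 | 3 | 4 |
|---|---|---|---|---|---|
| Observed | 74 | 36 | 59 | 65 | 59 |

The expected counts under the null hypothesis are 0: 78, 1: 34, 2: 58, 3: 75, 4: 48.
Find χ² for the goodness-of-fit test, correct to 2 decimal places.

0: (74 − 78)²/78 = 16/78 = 0.205
1: (36 − 34)²/34 = 4/34 = 0.118
2: (59 − 58)²/58 = 1/58 = 0.017
3: (65 − 75)²/75 = 100/75 = 1.333
4: (59 − 48)²/48 = 121/48 = 2.521
Sum = 4.19

4.19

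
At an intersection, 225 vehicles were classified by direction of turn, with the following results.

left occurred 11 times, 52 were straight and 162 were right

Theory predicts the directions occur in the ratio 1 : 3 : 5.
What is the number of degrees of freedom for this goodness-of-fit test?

2

There are k = 3 categories and no parameters were estimated from the data, so df = 3 − 1 = 2.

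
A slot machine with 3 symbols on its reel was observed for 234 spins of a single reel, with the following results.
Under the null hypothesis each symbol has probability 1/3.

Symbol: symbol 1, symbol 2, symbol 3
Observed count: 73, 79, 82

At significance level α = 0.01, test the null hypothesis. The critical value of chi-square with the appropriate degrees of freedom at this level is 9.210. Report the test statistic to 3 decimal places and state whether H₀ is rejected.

0.538; do not reject

Expected count for each of the 3 categories: 234/3 = 78.
symbol 1: (73 − 78)²/78 = 25/78 = 0.3205
symbol 2: (79 − 78)²/78 = 1/78 = 0.0128
symbol 3: (82 − 78)²/78 = 16/78 = 0.2051
Sum = 0.538
df = 2. Since 0.538 < 9.210, we do not reject H₀.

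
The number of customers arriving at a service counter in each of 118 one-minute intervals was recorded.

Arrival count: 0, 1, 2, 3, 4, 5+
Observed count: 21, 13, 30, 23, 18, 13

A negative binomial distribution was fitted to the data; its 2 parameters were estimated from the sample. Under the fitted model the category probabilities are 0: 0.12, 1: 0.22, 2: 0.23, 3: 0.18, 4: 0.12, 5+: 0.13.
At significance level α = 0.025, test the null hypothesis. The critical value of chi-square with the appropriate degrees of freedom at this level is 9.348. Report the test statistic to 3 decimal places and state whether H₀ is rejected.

Expected counts E_i = n·p_i: 118×0.12 = 14.16, 118×0.22 = 25.96, 118×0.23 = 27.14, 118×0.18 = 21.24, 118×0.12 = 14.16, 118×0.13 = 15.34.
cat         O        E   (O−E)²/E
0          21    14.16     3.3041
1          13    25.96     6.4700
2          30    27.14     0.3014
3          23    21.24     0.1458
4          18    14.16     1.0414
5+         13    15.34     0.3569
Sum = 11.620
df = 3. Since 11.620 > 9.348, we reject H₀.

11.620; reject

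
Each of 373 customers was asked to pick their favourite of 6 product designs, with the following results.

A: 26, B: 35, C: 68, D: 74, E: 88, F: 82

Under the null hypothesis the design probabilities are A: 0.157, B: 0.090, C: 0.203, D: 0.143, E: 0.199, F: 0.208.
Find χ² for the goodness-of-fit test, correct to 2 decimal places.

Expected counts E_i = n·p_i: 373×0.157 = 58.561, 373×0.090 = 33.57, 373×0.203 = 75.719, 373×0.143 = 53.339, 373×0.199 = 74.227, 373×0.208 = 77.584.
χ² = (26−58.561)²/58.561 + (35−33.57)²/33.57 + (68−75.719)²/75.719 + (74−53.339)²/53.339 + (88−74.227)²/74.227 + (82−77.584)²/77.584
   = 18.105 + 0.061 + 0.787 + 8.003 + 2.556 + 0.251
Sum = 29.76

29.76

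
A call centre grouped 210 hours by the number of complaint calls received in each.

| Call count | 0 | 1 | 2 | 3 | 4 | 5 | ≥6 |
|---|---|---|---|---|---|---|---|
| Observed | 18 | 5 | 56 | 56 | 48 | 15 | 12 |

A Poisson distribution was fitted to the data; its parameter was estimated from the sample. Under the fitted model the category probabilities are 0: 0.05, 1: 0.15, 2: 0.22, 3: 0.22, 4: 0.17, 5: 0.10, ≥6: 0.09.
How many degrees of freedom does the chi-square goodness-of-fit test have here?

5

There are k = 7 categories and 1 parameter estimated from the data, so df = 7 − 1 − 1 = 5.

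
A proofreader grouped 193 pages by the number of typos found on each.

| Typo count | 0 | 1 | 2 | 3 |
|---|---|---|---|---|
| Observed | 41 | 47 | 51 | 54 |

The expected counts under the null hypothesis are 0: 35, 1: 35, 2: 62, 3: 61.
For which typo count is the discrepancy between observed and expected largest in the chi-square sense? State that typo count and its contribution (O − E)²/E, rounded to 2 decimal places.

1, 4.11

χ² = (41−35)²/35 + (47−35)²/35 + (51−62)²/62 + (54−61)²/61
   = 1.029 + 4.114 + 1.952 + 0.803
The largest term is for 1: 4.11.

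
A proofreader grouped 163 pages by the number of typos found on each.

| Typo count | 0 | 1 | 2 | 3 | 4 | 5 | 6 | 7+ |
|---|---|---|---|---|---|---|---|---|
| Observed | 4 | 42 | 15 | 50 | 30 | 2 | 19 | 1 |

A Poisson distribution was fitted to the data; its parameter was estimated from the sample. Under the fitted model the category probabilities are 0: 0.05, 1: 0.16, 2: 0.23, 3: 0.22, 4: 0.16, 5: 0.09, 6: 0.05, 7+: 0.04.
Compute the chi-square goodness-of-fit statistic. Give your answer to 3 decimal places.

Expected counts E_i = n·p_i: 163×0.05 = 8.15, 163×0.16 = 26.08, 163×0.23 = 37.49, 163×0.22 = 35.86, 163×0.16 = 26.08, 163×0.09 = 14.67, 163×0.05 = 8.15, 163×0.04 = 6.52.
0: (4 − 8.15)²/8.15 = 17.2225/8.15 = 2.1132
1: (42 − 26.08)²/26.08 = 253.4464/26.08 = 9.7180
2: (15 − 37.49)²/37.49 = 505.8001/37.49 = 13.4916
3: (50 − 35.86)²/35.86 = 199.9396/35.86 = 5.5756
4: (30 − 26.08)²/26.08 = 15.3664/26.08 = 0.5892
5: (2 − 14.67)²/14.67 = 160.5289/14.67 = 10.9427
6: (19 − 8.15)²/8.15 = 117.7225/8.15 = 14.4445
7+: (1 − 6.52)²/6.52 = 30.4704/6.52 = 4.6734
Sum = 61.548

61.548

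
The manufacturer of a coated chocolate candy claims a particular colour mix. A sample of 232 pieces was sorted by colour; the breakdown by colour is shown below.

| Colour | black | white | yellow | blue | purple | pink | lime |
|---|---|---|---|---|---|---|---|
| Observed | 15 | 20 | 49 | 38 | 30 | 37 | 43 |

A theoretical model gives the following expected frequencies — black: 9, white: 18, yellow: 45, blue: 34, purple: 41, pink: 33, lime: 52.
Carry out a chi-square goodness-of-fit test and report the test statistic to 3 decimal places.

black: (15 − 9)²/9 = 36/9 = 4.0000
white: (20 − 18)²/18 = 4/18 = 0.2222
yellow: (49 − 45)²/45 = 16/45 = 0.3556
blue: (38 − 34)²/34 = 16/34 = 0.4706
purple: (30 − 41)²/41 = 121/41 = 2.9512
pink: (37 − 33)²/33 = 16/33 = 0.4848
lime: (43 − 52)²/52 = 81/52 = 1.5577
Sum = 10.042

10.042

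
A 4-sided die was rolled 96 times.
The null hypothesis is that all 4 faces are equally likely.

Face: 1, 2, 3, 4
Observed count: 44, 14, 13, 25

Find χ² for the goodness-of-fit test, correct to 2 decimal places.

Expected count for each of the 4 categories: 96/4 = 24.
cat         O        E   (O−E)²/E
1          44       24     16.667
2          14       24      4.167
3          13       24      5.042
4          25       24      0.042
Sum = 25.92

25.92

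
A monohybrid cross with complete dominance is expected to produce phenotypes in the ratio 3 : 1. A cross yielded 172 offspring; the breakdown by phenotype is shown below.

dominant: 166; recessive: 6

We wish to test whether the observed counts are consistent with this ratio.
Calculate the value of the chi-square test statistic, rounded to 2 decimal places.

Ratio total = 4. Expected counts: 172×3/4 = 129, 172×1/4 = 43.
χ² = (166−129)²/129 + (6−43)²/43
   = 10.612 + 31.837
Sum = 42.45

42.45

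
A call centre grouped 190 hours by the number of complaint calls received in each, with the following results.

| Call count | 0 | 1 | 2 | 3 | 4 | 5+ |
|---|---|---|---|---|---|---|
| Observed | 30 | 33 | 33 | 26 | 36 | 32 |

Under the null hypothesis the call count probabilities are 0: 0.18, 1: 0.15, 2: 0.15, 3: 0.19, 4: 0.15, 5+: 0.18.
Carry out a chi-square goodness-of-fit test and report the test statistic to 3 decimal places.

Expected counts E_i = n·p_i: 190×0.18 = 34.2, 190×0.15 = 28.5, 190×0.15 = 28.5, 190×0.19 = 36.1, 190×0.15 = 28.5, 190×0.18 = 34.2.
χ² = (30−34.2)²/34.2 + (33−28.5)²/28.5 + (33−28.5)²/28.5 + (26−36.1)²/36.1 + (36−28.5)²/28.5 + (32−34.2)²/34.2
   = 0.5158 + 0.7105 + 0.7105 + 2.8258 + 1.9737 + 0.1415
Sum = 6.878

6.878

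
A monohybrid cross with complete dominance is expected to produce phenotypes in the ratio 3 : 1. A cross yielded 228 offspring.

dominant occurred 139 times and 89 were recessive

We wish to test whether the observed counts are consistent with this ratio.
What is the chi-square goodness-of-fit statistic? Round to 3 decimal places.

23.953

Ratio total = 4. Expected counts: 228×3/4 = 171, 228×1/4 = 57.
χ² = (139−171)²/171 + (89−57)²/57
   = 5.9883 + 17.9649
Sum = 23.953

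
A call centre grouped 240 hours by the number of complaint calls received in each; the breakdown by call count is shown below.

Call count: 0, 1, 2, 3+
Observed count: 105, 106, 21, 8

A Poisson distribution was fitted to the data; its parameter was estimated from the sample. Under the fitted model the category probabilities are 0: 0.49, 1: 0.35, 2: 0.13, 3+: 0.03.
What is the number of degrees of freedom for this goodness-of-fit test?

2

There are k = 4 categories and 1 parameter estimated from the data, so df = 4 − 1 − 1 = 2.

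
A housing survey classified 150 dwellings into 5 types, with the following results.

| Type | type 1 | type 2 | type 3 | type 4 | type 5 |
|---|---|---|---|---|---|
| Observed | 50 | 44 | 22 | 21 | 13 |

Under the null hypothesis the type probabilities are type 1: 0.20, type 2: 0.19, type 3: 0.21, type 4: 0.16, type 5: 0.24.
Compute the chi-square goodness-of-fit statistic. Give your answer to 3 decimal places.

39.698

Expected counts E_i = n·p_i: 150×0.20 = 30, 150×0.19 = 28.5, 150×0.21 = 31.5, 150×0.16 = 24, 150×0.24 = 36.
χ² = (50−30)²/30 + (44−28.5)²/28.5 + (22−31.5)²/31.5 + (21−24)²/24 + (13−36)²/36
   = 13.3333 + 8.4298 + 2.8651 + 0.3750 + 14.6944
Sum = 39.698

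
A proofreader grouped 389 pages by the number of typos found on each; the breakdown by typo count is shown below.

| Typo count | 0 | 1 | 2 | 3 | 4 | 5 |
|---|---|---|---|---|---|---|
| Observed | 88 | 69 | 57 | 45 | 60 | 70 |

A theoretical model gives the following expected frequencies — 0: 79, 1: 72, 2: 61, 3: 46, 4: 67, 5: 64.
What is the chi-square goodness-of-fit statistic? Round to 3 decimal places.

2.728

cat         O        E   (O−E)²/E
0          88       79     1.0253
1          69       72     0.1250
2          57       61     0.2623
3          45       46     0.0217
4          60       67     0.7313
5          70       64     0.5625
Sum = 2.728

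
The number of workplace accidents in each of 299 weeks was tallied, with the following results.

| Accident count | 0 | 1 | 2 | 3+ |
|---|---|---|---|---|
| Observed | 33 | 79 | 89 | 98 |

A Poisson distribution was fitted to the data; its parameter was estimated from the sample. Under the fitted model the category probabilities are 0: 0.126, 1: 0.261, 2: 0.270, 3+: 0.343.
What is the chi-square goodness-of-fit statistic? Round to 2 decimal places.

1.64

Expected counts E_i = n·p_i: 299×0.126 = 37.674, 299×0.261 = 78.039, 299×0.270 = 80.73, 299×0.343 = 102.557.
cat         O        E   (O−E)²/E
0          33   37.674      0.580
1          79   78.039      0.012
2          89    80.73      0.847
3+         98  102.557      0.202
Sum = 1.64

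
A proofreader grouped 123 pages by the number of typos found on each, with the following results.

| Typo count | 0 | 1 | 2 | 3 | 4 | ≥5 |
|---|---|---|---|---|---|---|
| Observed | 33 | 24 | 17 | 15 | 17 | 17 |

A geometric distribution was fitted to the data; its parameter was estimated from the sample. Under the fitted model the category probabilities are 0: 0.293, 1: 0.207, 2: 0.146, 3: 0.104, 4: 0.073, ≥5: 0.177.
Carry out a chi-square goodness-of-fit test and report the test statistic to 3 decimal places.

8.983

Expected counts E_i = n·p_i: 123×0.293 = 36.039, 123×0.207 = 25.461, 123×0.146 = 17.958, 123×0.104 = 12.792, 123×0.073 = 8.979, 123×0.177 = 21.771.
χ² = (33−36.039)²/36.039 + (24−25.461)²/25.461 + (17−17.958)²/17.958 + (15−12.792)²/12.792 + (17−8.979)²/8.979 + (17−21.771)²/21.771
   = 0.2563 + 0.0838 + 0.0511 + 0.3811 + 7.1652 + 1.0455
Sum = 8.983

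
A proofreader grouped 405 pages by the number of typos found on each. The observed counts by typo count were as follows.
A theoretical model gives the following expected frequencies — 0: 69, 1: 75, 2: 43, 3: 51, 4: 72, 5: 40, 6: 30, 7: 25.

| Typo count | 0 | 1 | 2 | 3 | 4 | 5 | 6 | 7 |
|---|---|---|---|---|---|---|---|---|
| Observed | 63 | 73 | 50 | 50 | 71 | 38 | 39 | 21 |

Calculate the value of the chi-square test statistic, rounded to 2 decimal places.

5.19

χ² = (63−69)²/69 + (73−75)²/75 + (50−43)²/43 + (50−51)²/51 + (71−72)²/72 + (38−40)²/40 + (39−30)²/30 + (21−25)²/25
   = 0.522 + 0.053 + 1.140 + 0.020 + 0.014 + 0.100 + 2.700 + 0.640
Sum = 5.19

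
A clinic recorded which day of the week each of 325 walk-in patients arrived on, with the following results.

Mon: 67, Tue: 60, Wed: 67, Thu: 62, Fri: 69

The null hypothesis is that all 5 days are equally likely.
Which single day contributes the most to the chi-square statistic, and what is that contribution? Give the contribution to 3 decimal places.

Tue, 0.385

Under H₀ each category has probability 1/5, so each expected count is 325/5 = 65.
cat         O        E   (O−E)²/E
Mon        67       65     0.0615
Tue        60       65     0.3846
Wed        67       65     0.0615
Thu        62       65     0.1385
Fri        69       65     0.2462
The largest term is for Tue: 0.385.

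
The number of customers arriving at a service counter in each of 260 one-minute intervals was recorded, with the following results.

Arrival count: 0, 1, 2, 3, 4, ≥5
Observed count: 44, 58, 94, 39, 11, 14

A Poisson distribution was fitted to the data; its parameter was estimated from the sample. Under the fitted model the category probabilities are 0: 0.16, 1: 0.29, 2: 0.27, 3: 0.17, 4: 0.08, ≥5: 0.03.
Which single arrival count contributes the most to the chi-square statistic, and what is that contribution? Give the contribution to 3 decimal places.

Expected counts E_i = n·p_i: 260×0.16 = 41.6, 260×0.29 = 75.4, 260×0.27 = 70.2, 260×0.17 = 44.2, 260×0.08 = 20.8, 260×0.03 = 7.8.
χ² = (44−41.6)²/41.6 + (58−75.4)²/75.4 + (94−70.2)²/70.2 + (39−44.2)²/44.2 + (11−20.8)²/20.8 + (14−7.8)²/7.8
   = 0.1385 + 4.0154 + 8.0689 + 0.6118 + 4.6173 + 4.9282
The largest term is for 2: 8.069.

2, 8.069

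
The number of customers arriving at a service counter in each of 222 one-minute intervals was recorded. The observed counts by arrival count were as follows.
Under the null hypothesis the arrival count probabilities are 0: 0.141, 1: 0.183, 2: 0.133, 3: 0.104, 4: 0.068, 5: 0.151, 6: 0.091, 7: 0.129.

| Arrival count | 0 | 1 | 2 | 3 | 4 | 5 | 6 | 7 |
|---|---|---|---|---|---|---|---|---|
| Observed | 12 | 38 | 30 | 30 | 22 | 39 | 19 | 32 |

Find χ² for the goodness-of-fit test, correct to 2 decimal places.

18.67

Expected counts E_i = n·p_i: 222×0.141 = 31.302, 222×0.183 = 40.626, 222×0.133 = 29.526, 222×0.104 = 23.088, 222×0.068 = 15.096, 222×0.151 = 33.522, 222×0.091 = 20.202, 222×0.129 = 28.638.
0: (12 − 31.302)²/31.302 = 372.567204/31.302 = 11.902
1: (38 − 40.626)²/40.626 = 6.895876/40.626 = 0.170
2: (30 − 29.526)²/29.526 = 0.224676/29.526 = 0.008
3: (30 − 23.088)²/23.088 = 47.775744/23.088 = 2.069
4: (22 − 15.096)²/15.096 = 47.665216/15.096 = 3.157
5: (39 − 33.522)²/33.522 = 30.008484/33.522 = 0.895
6: (19 − 20.202)²/20.202 = 1.444804/20.202 = 0.072
7: (32 − 28.638)²/28.638 = 11.303044/28.638 = 0.395
Sum = 18.67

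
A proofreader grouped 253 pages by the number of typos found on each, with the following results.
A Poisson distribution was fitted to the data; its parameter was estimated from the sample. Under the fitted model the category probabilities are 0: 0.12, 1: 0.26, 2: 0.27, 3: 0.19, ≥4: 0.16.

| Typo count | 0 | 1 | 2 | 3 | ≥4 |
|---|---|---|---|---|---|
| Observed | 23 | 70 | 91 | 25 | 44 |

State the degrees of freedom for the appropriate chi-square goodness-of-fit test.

There are k = 5 categories and 1 parameter estimated from the data, so df = 5 − 1 − 1 = 3.

3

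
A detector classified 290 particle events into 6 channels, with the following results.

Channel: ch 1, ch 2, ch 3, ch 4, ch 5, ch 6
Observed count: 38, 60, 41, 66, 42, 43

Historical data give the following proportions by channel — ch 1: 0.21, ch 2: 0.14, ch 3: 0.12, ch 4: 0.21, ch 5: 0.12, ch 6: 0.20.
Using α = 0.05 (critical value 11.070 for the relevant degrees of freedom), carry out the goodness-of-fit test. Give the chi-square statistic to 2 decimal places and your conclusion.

Expected counts E_i = n·p_i: 290×0.21 = 60.9, 290×0.14 = 40.6, 290×0.12 = 34.8, 290×0.21 = 60.9, 290×0.12 = 34.8, 290×0.20 = 58.
ch 1: (38 − 60.9)²/60.9 = 524.41/60.9 = 8.611
ch 2: (60 − 40.6)²/40.6 = 376.36/40.6 = 9.270
ch 3: (41 − 34.8)²/34.8 = 38.44/34.8 = 1.105
ch 4: (66 − 60.9)²/60.9 = 26.01/60.9 = 0.427
ch 5: (42 − 34.8)²/34.8 = 51.84/34.8 = 1.490
ch 6: (43 − 58)²/58 = 225/58 = 3.879
Sum = 24.78
df = 5. Since 24.78 > 11.070, we reject H₀.

24.78; reject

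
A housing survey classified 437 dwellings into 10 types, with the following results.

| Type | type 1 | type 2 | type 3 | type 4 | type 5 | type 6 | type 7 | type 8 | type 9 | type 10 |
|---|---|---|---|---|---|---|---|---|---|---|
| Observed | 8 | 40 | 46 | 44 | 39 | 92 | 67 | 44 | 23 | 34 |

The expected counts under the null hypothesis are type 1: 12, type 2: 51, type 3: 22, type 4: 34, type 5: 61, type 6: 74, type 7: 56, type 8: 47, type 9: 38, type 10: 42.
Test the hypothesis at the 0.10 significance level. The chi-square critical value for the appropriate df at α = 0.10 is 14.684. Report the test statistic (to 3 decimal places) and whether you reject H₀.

54.939; reject

cat          O        E   (O−E)²/E
type 1       8       12     1.3333
type 2      40       51     2.3725
type 3      46       22    26.1818
type 4      44       34     2.9412
type 5      39       61     7.9344
type 6      92       74     4.3784
type 7      67       56     2.1607
type 8      44       47     0.1915
type 9      23       38     5.9211
type 10     34       42     1.5238
Sum = 54.939
df = 9. Since 54.939 > 14.684, we reject H₀.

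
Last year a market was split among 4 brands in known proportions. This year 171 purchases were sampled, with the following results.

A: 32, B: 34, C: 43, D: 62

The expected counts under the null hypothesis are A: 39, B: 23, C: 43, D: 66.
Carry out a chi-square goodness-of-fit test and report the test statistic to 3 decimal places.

6.760

cat         O        E   (O−E)²/E
A          32       39     1.2564
B          34       23     5.2609
C          43       43     0.0000
D          62       66     0.2424
Sum = 6.760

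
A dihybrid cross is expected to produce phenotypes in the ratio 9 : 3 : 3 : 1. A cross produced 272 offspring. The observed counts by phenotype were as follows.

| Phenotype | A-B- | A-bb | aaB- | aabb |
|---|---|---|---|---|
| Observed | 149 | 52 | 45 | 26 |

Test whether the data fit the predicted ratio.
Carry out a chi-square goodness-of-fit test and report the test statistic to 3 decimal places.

Ratio total = 16. Expected counts: 272×9/16 = 153, 272×3/16 = 51, 272×3/16 = 51, 272×1/16 = 17.
cat         O        E   (O−E)²/E
A-B-      149      153     0.1046
A-bb       52       51     0.0196
aaB-       45       51     0.7059
aabb       26       17     4.7647
Sum = 5.595

5.595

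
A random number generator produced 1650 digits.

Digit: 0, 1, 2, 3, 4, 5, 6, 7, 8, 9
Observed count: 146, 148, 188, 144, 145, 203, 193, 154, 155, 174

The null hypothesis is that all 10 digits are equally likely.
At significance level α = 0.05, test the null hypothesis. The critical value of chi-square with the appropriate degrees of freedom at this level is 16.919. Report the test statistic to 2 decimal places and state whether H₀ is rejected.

27.58; reject

Expected count for each of the 10 categories: 1650/10 = 165.
χ² = (146−165)²/165 + (148−165)²/165 + (188−165)²/165 + (144−165)²/165 + (145−165)²/165 + (203−165)²/165 + (193−165)²/165 + (154−165)²/165 + (155−165)²/165 + (174−165)²/165
   = 2.188 + 1.752 + 3.206 + 2.673 + 2.424 + 8.752 + 4.752 + 0.733 + 0.606 + 0.491
Sum = 27.58
df = 9. Since 27.58 > 16.919, we reject H₀.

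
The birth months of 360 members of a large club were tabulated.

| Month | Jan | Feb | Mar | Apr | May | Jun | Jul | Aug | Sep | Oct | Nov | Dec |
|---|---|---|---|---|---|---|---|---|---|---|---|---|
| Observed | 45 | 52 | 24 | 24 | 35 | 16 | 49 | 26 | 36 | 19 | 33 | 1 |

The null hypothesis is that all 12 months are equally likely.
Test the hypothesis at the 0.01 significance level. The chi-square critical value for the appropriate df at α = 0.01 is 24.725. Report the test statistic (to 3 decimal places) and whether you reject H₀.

79.533; reject

Under H₀ each category has probability 1/12, so each expected count is 360/12 = 30.
χ² = (45−30)²/30 + (52−30)²/30 + (24−30)²/30 + (24−30)²/30 + (35−30)²/30 + (16−30)²/30 + (49−30)²/30 + (26−30)²/30 + (36−30)²/30 + (19−30)²/30 + (33−30)²/30 + (1−30)²/30
   = 7.5000 + 16.1333 + 1.2000 + 1.2000 + 0.8333 + 6.5333 + 12.0333 + 0.5333 + 1.2000 + 4.0333 + 0.3000 + 28.0333
Sum = 79.533
df = 11. Since 79.533 > 24.725, we reject H₀.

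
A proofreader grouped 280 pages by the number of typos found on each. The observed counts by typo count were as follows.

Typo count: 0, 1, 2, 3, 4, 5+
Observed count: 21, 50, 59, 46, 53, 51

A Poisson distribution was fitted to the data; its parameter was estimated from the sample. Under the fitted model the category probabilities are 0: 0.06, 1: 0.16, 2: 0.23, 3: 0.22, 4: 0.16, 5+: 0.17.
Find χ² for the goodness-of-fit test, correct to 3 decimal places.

7.801

Expected counts E_i = n·p_i: 280×0.06 = 16.8, 280×0.16 = 44.8, 280×0.23 = 64.4, 280×0.22 = 61.6, 280×0.16 = 44.8, 280×0.17 = 47.6.
cat         O        E   (O−E)²/E
0          21     16.8     1.0500
1          50     44.8     0.6036
2          59     64.4     0.4528
3          46     61.6     3.9506
4          53     44.8     1.5009
5+         51     47.6     0.2429
Sum = 7.801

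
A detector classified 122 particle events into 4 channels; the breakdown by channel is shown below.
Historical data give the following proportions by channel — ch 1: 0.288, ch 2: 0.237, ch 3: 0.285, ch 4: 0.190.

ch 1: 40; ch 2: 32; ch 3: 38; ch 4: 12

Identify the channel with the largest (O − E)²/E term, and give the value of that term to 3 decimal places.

ch 4, 5.392

Expected counts E_i = n·p_i: 122×0.288 = 35.136, 122×0.237 = 28.914, 122×0.285 = 34.77, 122×0.190 = 23.18.
cat         O        E   (O−E)²/E
ch 1       40   35.136     0.6733
ch 2       32   28.914     0.3294
ch 3       38    34.77     0.3001
ch 4       12    23.18     5.3923
The largest term is for ch 4: 5.392.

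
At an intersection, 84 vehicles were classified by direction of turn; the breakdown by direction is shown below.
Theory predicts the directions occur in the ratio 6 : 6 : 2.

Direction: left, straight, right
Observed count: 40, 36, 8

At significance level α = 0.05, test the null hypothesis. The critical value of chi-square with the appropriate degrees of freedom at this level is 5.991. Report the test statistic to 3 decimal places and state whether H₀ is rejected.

1.778; do not reject

Ratio total = 14. Expected counts: 84×6/14 = 36, 84×6/14 = 36, 84×2/14 = 12.
cat           O        E   (O−E)²/E
left         40       36     0.4444
straight     36       36     0.0000
right         8       12     1.3333
Sum = 1.778
df = 2. Since 1.778 < 5.991, we do not reject H₀.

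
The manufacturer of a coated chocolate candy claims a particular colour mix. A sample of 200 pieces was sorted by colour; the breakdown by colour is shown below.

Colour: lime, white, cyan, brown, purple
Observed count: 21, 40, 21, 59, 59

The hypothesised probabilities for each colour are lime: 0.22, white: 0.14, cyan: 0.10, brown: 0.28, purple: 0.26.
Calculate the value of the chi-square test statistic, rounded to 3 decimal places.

Expected counts E_i = n·p_i: 200×0.22 = 44, 200×0.14 = 28, 200×0.10 = 20, 200×0.28 = 56, 200×0.26 = 52.
cat         O        E   (O−E)²/E
lime       21       44    12.0227
white      40       28     5.1429
cyan       21       20     0.0500
brown      59       56     0.1607
purple     59       52     0.9423
Sum = 18.319

18.319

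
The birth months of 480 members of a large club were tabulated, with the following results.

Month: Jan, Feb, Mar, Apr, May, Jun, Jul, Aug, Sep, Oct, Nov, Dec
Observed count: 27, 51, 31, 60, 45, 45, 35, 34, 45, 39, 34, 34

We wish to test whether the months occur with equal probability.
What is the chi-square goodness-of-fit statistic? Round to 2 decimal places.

24.50

Expected count for each of the 12 categories: 480/12 = 40.
Jan: (27 − 40)²/40 = 169/40 = 4.225
Feb: (51 − 40)²/40 = 121/40 = 3.025
Mar: (31 − 40)²/40 = 81/40 = 2.025
Apr: (60 − 40)²/40 = 400/40 = 10.000
May: (45 − 40)²/40 = 25/40 = 0.625
Jun: (45 − 40)²/40 = 25/40 = 0.625
Jul: (35 − 40)²/40 = 25/40 = 0.625
Aug: (34 − 40)²/40 = 36/40 = 0.900
Sep: (45 − 40)²/40 = 25/40 = 0.625
Oct: (39 − 40)²/40 = 1/40 = 0.025
Nov: (34 − 40)²/40 = 36/40 = 0.900
Dec: (34 − 40)²/40 = 36/40 = 0.900
Sum = 24.50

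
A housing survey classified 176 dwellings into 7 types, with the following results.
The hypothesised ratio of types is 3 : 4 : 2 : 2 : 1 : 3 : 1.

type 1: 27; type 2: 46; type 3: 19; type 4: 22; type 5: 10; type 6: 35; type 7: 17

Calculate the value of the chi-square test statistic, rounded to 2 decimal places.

5.08

Ratio total = 16. Expected counts: 176×3/16 = 33, 176×4/16 = 44, 176×2/16 = 22, 176×2/16 = 22, 176×1/16 = 11, 176×3/16 = 33, 176×1/16 = 11.
χ² = (27−33)²/33 + (46−44)²/44 + (19−22)²/22 + (22−22)²/22 + (10−11)²/11 + (35−33)²/33 + (17−11)²/11
   = 1.091 + 0.091 + 0.409 + 0.000 + 0.091 + 0.121 + 3.273
Sum = 5.08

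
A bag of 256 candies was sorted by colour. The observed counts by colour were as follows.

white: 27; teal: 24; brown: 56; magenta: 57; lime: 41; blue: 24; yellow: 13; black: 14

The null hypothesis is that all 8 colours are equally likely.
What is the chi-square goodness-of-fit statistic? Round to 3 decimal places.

Expected count for each of the 8 categories: 256/8 = 32.
cat          O        E   (O−E)²/E
white       27       32     0.7813
teal        24       32     2.0000
brown       56       32    18.0000
magenta     57       32    19.5313
lime        41       32     2.5313
blue        24       32     2.0000
yellow      13       32    11.2813
black       14       32    10.1250
Sum = 66.250

66.250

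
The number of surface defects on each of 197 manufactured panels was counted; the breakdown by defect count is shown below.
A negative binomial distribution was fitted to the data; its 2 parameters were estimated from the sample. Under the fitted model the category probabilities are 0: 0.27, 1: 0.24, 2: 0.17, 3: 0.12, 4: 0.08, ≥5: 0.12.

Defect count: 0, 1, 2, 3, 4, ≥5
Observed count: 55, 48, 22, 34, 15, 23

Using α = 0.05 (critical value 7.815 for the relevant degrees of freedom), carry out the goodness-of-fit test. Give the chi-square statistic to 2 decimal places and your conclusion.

Expected counts E_i = n·p_i: 197×0.27 = 53.19, 197×0.24 = 47.28, 197×0.17 = 33.49, 197×0.12 = 23.64, 197×0.08 = 15.76, 197×0.12 = 23.64.
cat         O        E   (O−E)²/E
0          55    53.19      0.062
1          48    47.28      0.011
2          22    33.49      3.942
3          34    23.64      4.540
4          15    15.76      0.037
≥5         23    23.64      0.017
Sum = 8.61
df = 3. Since 8.61 > 7.815, we reject H₀.

8.61; reject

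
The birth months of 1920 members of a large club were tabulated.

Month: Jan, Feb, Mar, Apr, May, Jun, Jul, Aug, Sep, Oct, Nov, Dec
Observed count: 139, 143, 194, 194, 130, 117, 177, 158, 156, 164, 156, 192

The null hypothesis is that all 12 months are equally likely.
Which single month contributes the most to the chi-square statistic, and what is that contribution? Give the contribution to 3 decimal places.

Jun, 11.556

Expected count for each of the 12 categories: 1920/12 = 160.
Jan: (139 − 160)²/160 = 441/160 = 2.7563
Feb: (143 − 160)²/160 = 289/160 = 1.8063
Mar: (194 − 160)²/160 = 1156/160 = 7.2250
Apr: (194 − 160)²/160 = 1156/160 = 7.2250
May: (130 − 160)²/160 = 900/160 = 5.6250
Jun: (117 − 160)²/160 = 1849/160 = 11.5563
Jul: (177 − 160)²/160 = 289/160 = 1.8063
Aug: (158 − 160)²/160 = 4/160 = 0.0250
Sep: (156 − 160)²/160 = 16/160 = 0.1000
Oct: (164 − 160)²/160 = 16/160 = 0.1000
Nov: (156 − 160)²/160 = 16/160 = 0.1000
Dec: (192 − 160)²/160 = 1024/160 = 6.4000
The largest term is for Jun: 11.556.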